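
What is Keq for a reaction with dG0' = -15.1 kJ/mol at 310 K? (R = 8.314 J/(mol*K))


Keq = exp(-dG0 * 1000 / (R * T))
Keq = exp(-(-15.1) * 1000 / (8.314 * 310))
Keq = 350.2873

350.2873


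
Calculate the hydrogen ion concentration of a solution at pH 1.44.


[H+] = 10^(-pH)
[H+] = 10^(-1.44)
[H+] = 0.0363 M

0.0363 M


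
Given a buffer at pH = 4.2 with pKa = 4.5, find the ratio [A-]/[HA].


[A-]/[HA] = 10^(pH - pKa)
= 10^(4.2 - 4.5)
= 0.5012

0.5012


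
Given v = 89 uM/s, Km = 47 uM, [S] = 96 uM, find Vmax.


Vmax = v * (Km + [S]) / [S]
Vmax = 89 * (47 + 96) / 96
Vmax = 132.5729 uM/s

132.5729 uM/s


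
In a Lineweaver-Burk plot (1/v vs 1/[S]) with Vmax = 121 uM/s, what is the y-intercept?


y-intercept = 1/Vmax
= 1/121
= 0.0083 s/uM

0.0083 s/uM


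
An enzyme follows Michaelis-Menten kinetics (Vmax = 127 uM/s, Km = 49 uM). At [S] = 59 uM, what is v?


v = Vmax * [S] / (Km + [S])
v = 127 * 59 / (49 + 59)
v = 69.3796 uM/s

69.3796 uM/s


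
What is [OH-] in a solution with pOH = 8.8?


[OH-] = 10^(-pOH)
[OH-] = 10^(-8.8)
[OH-] = 1.585e-09 M

1.585e-09 M


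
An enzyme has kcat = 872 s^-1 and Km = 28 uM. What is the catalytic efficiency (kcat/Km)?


Catalytic efficiency = kcat / Km
= 872 / 28
= 31.1429 uM^-1*s^-1

31.1429 uM^-1*s^-1


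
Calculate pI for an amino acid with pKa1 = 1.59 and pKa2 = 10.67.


pI = (pKa1 + pKa2) / 2
pI = (1.59 + 10.67) / 2
pI = 6.13

6.13


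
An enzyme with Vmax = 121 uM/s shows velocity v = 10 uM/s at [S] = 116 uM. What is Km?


Km = [S] * (Vmax - v) / v
Km = 116 * (121 - 10) / 10
Km = 1287.6 uM

1287.6 uM


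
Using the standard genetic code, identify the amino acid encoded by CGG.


Standard genetic code lookup.
Codon CGG -> Arg

Arg


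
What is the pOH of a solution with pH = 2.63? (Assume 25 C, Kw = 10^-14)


pOH = 14 - pH
pOH = 14 - 2.63
pOH = 11.37

11.37


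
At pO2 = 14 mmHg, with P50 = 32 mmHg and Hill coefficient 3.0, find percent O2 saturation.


Y = pO2^n / (P50^n + pO2^n)
Y = 14^3.0 / (32^3.0 + 14^3.0)
Y = 7.73%

7.73%


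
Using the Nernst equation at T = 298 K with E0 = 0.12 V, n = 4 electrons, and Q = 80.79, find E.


E = E0 - (RT/nF) * ln(Q)
E = 0.12 - (8.314 * 298 / (4 * 96485)) * ln(80.79)
E = 0.0918 V

0.0918 V


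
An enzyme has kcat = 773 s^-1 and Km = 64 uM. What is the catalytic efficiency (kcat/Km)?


Catalytic efficiency = kcat / Km
= 773 / 64
= 12.0781 uM^-1*s^-1

12.0781 uM^-1*s^-1


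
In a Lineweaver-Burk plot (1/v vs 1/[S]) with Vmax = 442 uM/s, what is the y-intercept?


y-intercept = 1/Vmax
= 1/442
= 0.0023 s/uM

0.0023 s/uM


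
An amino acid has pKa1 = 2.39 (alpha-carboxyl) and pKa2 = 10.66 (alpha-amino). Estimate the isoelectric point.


pI = (pKa1 + pKa2) / 2
pI = (2.39 + 10.66) / 2
pI = 6.525

6.525


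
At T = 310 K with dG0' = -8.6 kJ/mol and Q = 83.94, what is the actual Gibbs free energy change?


dG = dG0' + RT * ln(Q) / 1000
dG = -8.6 + 8.314 * 310 * ln(83.94) / 1000
dG = 2.8179 kJ/mol

2.8179 kJ/mol


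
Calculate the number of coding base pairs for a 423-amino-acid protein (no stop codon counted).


Each amino acid = 1 codon = 3 bp
bp = 423 * 3 = 1269 bp

1269 bp


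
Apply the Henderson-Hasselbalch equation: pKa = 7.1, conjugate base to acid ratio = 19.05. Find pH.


pH = pKa + log10([A-]/[HA])
pH = 7.1 + log10(19.05)
pH = 8.3799

8.3799


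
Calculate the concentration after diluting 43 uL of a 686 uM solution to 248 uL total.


C2 = C1 * V1 / V2
C2 = 686 * 43 / 248
C2 = 118.9435 uM

118.9435 uM


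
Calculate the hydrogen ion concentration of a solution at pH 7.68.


[H+] = 10^(-pH)
[H+] = 10^(-7.68)
[H+] = 2.089e-08 M

2.089e-08 M


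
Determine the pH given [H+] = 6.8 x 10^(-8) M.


pH = -log10([H+])
pH = -log10(6.8 x 10^(-8))
pH = 7.1675

7.1675


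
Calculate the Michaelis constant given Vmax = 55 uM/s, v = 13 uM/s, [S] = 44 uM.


Km = [S] * (Vmax - v) / v
Km = 44 * (55 - 13) / 13
Km = 142.1538 uM

142.1538 uM


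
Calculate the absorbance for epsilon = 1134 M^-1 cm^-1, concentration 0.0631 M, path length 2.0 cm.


A = epsilon * c * l
A = 1134 * 0.0631 * 2.0
A = 143.1108

143.1108


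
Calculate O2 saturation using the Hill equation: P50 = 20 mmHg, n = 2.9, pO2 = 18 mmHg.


Y = pO2^n / (P50^n + pO2^n)
Y = 18^2.9 / (20^2.9 + 18^2.9)
Y = 42.42%

42.42%


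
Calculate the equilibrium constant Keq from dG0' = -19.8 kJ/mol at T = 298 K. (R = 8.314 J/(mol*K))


Keq = exp(-dG0 * 1000 / (R * T))
Keq = exp(-(-19.8) * 1000 / (8.314 * 298))
Keq = 2956.3039

2956.3039


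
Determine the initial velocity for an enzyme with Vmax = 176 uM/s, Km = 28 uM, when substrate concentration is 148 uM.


v = Vmax * [S] / (Km + [S])
v = 176 * 148 / (28 + 148)
v = 148.0 uM/s

148.0 uM/s


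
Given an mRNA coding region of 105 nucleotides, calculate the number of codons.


codons = nucleotides / 3
codons = 105 / 3 = 35

35


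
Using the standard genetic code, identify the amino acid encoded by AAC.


Standard genetic code lookup.
Codon AAC -> Asn

Asn


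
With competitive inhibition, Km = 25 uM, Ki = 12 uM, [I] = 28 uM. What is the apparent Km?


Km_app = Km * (1 + [I]/Ki)
Km_app = 25 * (1 + 28/12)
Km_app = 83.3333 uM

83.3333 uM


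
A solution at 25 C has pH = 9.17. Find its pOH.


pOH = 14 - pH
pOH = 14 - 9.17
pOH = 4.83

4.83


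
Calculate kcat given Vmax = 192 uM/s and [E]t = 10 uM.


kcat = Vmax / [E]t
kcat = 192 / 10
kcat = 19.2 s^-1

19.2 s^-1


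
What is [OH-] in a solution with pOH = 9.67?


[OH-] = 10^(-pOH)
[OH-] = 10^(-9.67)
[OH-] = 2.138e-10 M

2.138e-10 M


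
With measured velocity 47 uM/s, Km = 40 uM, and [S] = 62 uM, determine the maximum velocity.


Vmax = v * (Km + [S]) / [S]
Vmax = 47 * (40 + 62) / 62
Vmax = 77.3226 uM/s

77.3226 uM/s


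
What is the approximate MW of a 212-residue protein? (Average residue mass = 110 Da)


MW = n_residues * 110 Da
MW = 212 * 110
MW = 23320 Da

23320 Da


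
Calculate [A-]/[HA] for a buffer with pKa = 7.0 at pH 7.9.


[A-]/[HA] = 10^(pH - pKa)
= 10^(7.9 - 7.0)
= 7.9433

7.9433


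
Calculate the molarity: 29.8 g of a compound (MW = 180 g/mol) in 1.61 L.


C = (mass / MW) / volume
C = (29.8 / 180) / 1.61
C = 0.1028 M

0.1028 M


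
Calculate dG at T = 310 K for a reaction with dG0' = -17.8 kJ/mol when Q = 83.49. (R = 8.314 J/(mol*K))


dG = dG0' + RT * ln(Q) / 1000
dG = -17.8 + 8.314 * 310 * ln(83.49) / 1000
dG = -6.396 kJ/mol

-6.396 kJ/mol


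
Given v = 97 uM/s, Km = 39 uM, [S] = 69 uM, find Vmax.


Vmax = v * (Km + [S]) / [S]
Vmax = 97 * (39 + 69) / 69
Vmax = 151.8261 uM/s

151.8261 uM/s


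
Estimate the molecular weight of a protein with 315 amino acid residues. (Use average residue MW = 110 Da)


MW = n_residues * 110 Da
MW = 315 * 110
MW = 34650 Da

34650 Da


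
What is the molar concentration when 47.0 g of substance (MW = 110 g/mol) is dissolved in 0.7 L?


C = (mass / MW) / volume
C = (47.0 / 110) / 0.7
C = 0.6104 M

0.6104 M


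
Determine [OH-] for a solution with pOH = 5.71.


[OH-] = 10^(-pOH)
[OH-] = 10^(-5.71)
[OH-] = 1.950e-06 M

1.950e-06 M


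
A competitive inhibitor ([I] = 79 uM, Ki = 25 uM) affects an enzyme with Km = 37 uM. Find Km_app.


Km_app = Km * (1 + [I]/Ki)
Km_app = 37 * (1 + 79/25)
Km_app = 153.92 uM

153.92 uM


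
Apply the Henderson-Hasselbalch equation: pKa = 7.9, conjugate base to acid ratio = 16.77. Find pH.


pH = pKa + log10([A-]/[HA])
pH = 7.9 + log10(16.77)
pH = 9.1245

9.1245


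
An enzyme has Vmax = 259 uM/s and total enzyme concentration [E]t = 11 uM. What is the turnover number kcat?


kcat = Vmax / [E]t
kcat = 259 / 11
kcat = 23.5455 s^-1

23.5455 s^-1


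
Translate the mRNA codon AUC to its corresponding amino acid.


Standard genetic code lookup.
Codon AUC -> Ile

Ile


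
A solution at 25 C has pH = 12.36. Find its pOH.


pOH = 14 - pH
pOH = 14 - 12.36
pOH = 1.64

1.64


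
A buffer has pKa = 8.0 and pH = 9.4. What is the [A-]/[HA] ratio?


[A-]/[HA] = 10^(pH - pKa)
= 10^(9.4 - 8.0)
= 25.1189

25.1189


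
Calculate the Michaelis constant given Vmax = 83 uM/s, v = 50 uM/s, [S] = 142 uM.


Km = [S] * (Vmax - v) / v
Km = 142 * (83 - 50) / 50
Km = 93.72 uM

93.72 uM


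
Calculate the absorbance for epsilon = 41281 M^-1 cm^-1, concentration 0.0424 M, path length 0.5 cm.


A = epsilon * c * l
A = 41281 * 0.0424 * 0.5
A = 875.1572

875.1572


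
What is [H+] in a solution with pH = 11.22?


[H+] = 10^(-pH)
[H+] = 10^(-11.22)
[H+] = 6.026e-12 M

6.026e-12 M


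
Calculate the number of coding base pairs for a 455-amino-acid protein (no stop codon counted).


Each amino acid = 1 codon = 3 bp
bp = 455 * 3 = 1365 bp

1365 bp


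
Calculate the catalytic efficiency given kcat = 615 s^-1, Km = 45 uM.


Catalytic efficiency = kcat / Km
= 615 / 45
= 13.6667 uM^-1*s^-1

13.6667 uM^-1*s^-1


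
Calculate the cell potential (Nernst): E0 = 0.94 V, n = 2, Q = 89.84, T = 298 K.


E = E0 - (RT/nF) * ln(Q)
E = 0.94 - (8.314 * 298 / (2 * 96485)) * ln(89.84)
E = 0.8822 V

0.8822 V


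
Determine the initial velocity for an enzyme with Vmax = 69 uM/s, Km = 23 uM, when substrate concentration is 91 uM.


v = Vmax * [S] / (Km + [S])
v = 69 * 91 / (23 + 91)
v = 55.0789 uM/s

55.0789 uM/s


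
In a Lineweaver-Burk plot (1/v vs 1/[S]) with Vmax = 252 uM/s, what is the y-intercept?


y-intercept = 1/Vmax
= 1/252
= 0.004 s/uM

0.004 s/uM


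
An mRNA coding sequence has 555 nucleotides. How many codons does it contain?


codons = nucleotides / 3
codons = 555 / 3 = 185

185


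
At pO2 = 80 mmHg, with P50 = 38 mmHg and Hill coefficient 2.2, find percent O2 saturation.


Y = pO2^n / (P50^n + pO2^n)
Y = 80^2.2 / (38^2.2 + 80^2.2)
Y = 83.72%

83.72%


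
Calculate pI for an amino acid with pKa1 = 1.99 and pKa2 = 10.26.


pI = (pKa1 + pKa2) / 2
pI = (1.99 + 10.26) / 2
pI = 6.125

6.125


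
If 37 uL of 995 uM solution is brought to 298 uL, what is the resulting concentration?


C2 = C1 * V1 / V2
C2 = 995 * 37 / 298
C2 = 123.5403 uM

123.5403 uM


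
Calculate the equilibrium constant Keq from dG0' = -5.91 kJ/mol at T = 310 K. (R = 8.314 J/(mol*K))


Keq = exp(-dG0 * 1000 / (R * T))
Keq = exp(-(-5.91) * 1000 / (8.314 * 310))
Keq = 9.9052

9.9052


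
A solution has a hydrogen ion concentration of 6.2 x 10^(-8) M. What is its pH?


pH = -log10([H+])
pH = -log10(6.2 x 10^(-8))
pH = 7.2076

7.2076


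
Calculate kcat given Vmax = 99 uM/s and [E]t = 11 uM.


kcat = Vmax / [E]t
kcat = 99 / 11
kcat = 9.0 s^-1

9.0 s^-1


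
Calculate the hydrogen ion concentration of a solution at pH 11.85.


[H+] = 10^(-pH)
[H+] = 10^(-11.85)
[H+] = 1.413e-12 M

1.413e-12 M


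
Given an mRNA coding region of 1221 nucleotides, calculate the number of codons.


codons = nucleotides / 3
codons = 1221 / 3 = 407

407


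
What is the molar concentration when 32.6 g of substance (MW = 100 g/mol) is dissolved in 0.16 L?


C = (mass / MW) / volume
C = (32.6 / 100) / 0.16
C = 2.0375 M

2.0375 M


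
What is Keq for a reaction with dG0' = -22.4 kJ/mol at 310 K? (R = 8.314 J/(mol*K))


Keq = exp(-dG0 * 1000 / (R * T))
Keq = exp(-(-22.4) * 1000 / (8.314 * 310))
Keq = 5949.9088

5949.9088


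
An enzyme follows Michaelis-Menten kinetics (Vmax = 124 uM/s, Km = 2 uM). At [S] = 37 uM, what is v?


v = Vmax * [S] / (Km + [S])
v = 124 * 37 / (2 + 37)
v = 117.641 uM/s

117.641 uM/s


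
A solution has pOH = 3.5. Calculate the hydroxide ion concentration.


[OH-] = 10^(-pOH)
[OH-] = 10^(-3.5)
[OH-] = 3.162e-04 M

3.162e-04 M


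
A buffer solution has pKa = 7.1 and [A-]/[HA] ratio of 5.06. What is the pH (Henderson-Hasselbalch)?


pH = pKa + log10([A-]/[HA])
pH = 7.1 + log10(5.06)
pH = 7.8042

7.8042


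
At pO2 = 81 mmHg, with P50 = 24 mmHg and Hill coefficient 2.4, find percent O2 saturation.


Y = pO2^n / (P50^n + pO2^n)
Y = 81^2.4 / (24^2.4 + 81^2.4)
Y = 94.88%

94.88%


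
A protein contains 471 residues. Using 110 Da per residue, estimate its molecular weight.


MW = n_residues * 110 Da
MW = 471 * 110
MW = 51810 Da

51810 Da


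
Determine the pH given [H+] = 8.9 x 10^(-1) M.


pH = -log10([H+])
pH = -log10(8.9 x 10^(-1))
pH = 0.0506

0.0506


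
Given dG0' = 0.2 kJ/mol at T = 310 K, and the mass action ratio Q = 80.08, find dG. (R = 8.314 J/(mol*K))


dG = dG0' + RT * ln(Q) / 1000
dG = 0.2 + 8.314 * 310 * ln(80.08) / 1000
dG = 11.4965 kJ/mol

11.4965 kJ/mol


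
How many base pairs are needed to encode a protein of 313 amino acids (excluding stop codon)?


Each amino acid = 1 codon = 3 bp
bp = 313 * 3 = 939 bp

939 bp


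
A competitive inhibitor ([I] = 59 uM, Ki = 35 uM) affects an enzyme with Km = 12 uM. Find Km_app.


Km_app = Km * (1 + [I]/Ki)
Km_app = 12 * (1 + 59/35)
Km_app = 32.2286 uM

32.2286 uM


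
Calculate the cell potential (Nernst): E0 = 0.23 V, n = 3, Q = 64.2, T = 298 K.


E = E0 - (RT/nF) * ln(Q)
E = 0.23 - (8.314 * 298 / (3 * 96485)) * ln(64.2)
E = 0.1944 V

0.1944 V


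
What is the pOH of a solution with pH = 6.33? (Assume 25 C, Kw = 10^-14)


pOH = 14 - pH
pOH = 14 - 6.33
pOH = 7.67

7.67


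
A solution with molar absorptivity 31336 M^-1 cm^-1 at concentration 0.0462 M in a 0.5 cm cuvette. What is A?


A = epsilon * c * l
A = 31336 * 0.0462 * 0.5
A = 723.8616

723.8616


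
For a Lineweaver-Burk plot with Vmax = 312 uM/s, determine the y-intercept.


y-intercept = 1/Vmax
= 1/312
= 0.0032 s/uM

0.0032 s/uM


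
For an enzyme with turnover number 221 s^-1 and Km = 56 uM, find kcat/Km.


Catalytic efficiency = kcat / Km
= 221 / 56
= 3.9464 uM^-1*s^-1

3.9464 uM^-1*s^-1


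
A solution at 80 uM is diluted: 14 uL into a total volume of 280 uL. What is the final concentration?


C2 = C1 * V1 / V2
C2 = 80 * 14 / 280
C2 = 4.0 uM

4.0 uM


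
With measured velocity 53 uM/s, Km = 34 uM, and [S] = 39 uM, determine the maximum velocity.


Vmax = v * (Km + [S]) / [S]
Vmax = 53 * (34 + 39) / 39
Vmax = 99.2051 uM/s

99.2051 uM/s


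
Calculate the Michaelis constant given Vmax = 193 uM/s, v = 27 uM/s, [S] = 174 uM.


Km = [S] * (Vmax - v) / v
Km = 174 * (193 - 27) / 27
Km = 1069.7778 uM

1069.7778 uM


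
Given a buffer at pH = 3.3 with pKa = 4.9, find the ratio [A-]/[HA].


[A-]/[HA] = 10^(pH - pKa)
= 10^(3.3 - 4.9)
= 0.0251

0.0251


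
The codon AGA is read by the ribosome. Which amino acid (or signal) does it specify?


Standard genetic code lookup.
Codon AGA -> Arg

Arg


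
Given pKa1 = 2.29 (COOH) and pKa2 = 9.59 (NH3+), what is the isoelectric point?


pI = (pKa1 + pKa2) / 2
pI = (2.29 + 9.59) / 2
pI = 5.94

5.94


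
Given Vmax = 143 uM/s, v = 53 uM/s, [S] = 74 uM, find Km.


Km = [S] * (Vmax - v) / v
Km = 74 * (143 - 53) / 53
Km = 125.6604 uM

125.6604 uM


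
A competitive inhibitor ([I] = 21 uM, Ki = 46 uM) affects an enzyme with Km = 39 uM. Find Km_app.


Km_app = Km * (1 + [I]/Ki)
Km_app = 39 * (1 + 21/46)
Km_app = 56.8043 uM

56.8043 uM


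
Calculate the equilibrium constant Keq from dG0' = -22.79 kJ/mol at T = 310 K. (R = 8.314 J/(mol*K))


Keq = exp(-dG0 * 1000 / (R * T))
Keq = exp(-(-22.79) * 1000 / (8.314 * 310))
Keq = 6921.9304

6921.9304


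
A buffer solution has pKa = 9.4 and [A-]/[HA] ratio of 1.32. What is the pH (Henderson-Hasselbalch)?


pH = pKa + log10([A-]/[HA])
pH = 9.4 + log10(1.32)
pH = 9.5206

9.5206


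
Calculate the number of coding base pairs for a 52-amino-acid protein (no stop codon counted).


Each amino acid = 1 codon = 3 bp
bp = 52 * 3 = 156 bp

156 bp


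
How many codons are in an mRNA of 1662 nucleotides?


codons = nucleotides / 3
codons = 1662 / 3 = 554

554


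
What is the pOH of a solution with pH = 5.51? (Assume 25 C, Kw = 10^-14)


pOH = 14 - pH
pOH = 14 - 5.51
pOH = 8.49

8.49


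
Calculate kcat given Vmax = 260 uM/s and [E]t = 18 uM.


kcat = Vmax / [E]t
kcat = 260 / 18
kcat = 14.4444 s^-1

14.4444 s^-1


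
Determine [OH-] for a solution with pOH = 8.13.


[OH-] = 10^(-pOH)
[OH-] = 10^(-8.13)
[OH-] = 7.413e-09 M

7.413e-09 M


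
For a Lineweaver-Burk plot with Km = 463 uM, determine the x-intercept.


x-intercept = -1/Km
= -1/463
= -0.0022 1/uM

-0.0022 1/uM


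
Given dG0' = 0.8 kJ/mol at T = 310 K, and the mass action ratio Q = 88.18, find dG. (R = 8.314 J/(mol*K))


dG = dG0' + RT * ln(Q) / 1000
dG = 0.8 + 8.314 * 310 * ln(88.18) / 1000
dG = 12.3449 kJ/mol

12.3449 kJ/mol


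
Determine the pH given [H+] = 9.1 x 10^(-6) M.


pH = -log10([H+])
pH = -log10(9.1 x 10^(-6))
pH = 5.041

5.041


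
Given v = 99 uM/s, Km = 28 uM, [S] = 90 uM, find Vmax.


Vmax = v * (Km + [S]) / [S]
Vmax = 99 * (28 + 90) / 90
Vmax = 129.8 uM/s

129.8 uM/s


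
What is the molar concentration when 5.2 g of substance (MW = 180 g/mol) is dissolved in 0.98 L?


C = (mass / MW) / volume
C = (5.2 / 180) / 0.98
C = 0.0295 M

0.0295 M


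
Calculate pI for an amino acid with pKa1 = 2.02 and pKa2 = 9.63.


pI = (pKa1 + pKa2) / 2
pI = (2.02 + 9.63) / 2
pI = 5.825

5.825


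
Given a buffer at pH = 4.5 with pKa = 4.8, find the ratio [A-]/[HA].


[A-]/[HA] = 10^(pH - pKa)
= 10^(4.5 - 4.8)
= 0.5012

0.5012


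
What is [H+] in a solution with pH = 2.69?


[H+] = 10^(-pH)
[H+] = 10^(-2.69)
[H+] = 0.002 M

0.002 M


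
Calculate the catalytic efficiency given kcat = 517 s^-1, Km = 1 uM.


Catalytic efficiency = kcat / Km
= 517 / 1
= 517.0 uM^-1*s^-1

517.0 uM^-1*s^-1


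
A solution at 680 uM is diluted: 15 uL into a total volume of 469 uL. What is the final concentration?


C2 = C1 * V1 / V2
C2 = 680 * 15 / 469
C2 = 21.7484 uM

21.7484 uM


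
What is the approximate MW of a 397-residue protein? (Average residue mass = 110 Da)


MW = n_residues * 110 Da
MW = 397 * 110
MW = 43670 Da

43670 Da


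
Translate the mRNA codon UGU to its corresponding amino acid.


Standard genetic code lookup.
Codon UGU -> Cys

Cys


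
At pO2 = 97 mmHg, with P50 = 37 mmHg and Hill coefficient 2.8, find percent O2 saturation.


Y = pO2^n / (P50^n + pO2^n)
Y = 97^2.8 / (37^2.8 + 97^2.8)
Y = 93.69%

93.69%


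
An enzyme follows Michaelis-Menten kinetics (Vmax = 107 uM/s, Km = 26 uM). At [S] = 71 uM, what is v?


v = Vmax * [S] / (Km + [S])
v = 107 * 71 / (26 + 71)
v = 78.3196 uM/s

78.3196 uM/s


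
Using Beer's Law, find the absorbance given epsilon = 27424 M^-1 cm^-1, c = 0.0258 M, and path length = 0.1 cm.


A = epsilon * c * l
A = 27424 * 0.0258 * 0.1
A = 70.7539

70.7539


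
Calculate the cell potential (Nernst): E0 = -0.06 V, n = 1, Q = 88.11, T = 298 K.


E = E0 - (RT/nF) * ln(Q)
E = -0.06 - (8.314 * 298 / (1 * 96485)) * ln(88.11)
E = -0.175 V

-0.175 V


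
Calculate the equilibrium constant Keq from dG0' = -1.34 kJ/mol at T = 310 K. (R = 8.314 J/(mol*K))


Keq = exp(-dG0 * 1000 / (R * T))
Keq = exp(-(-1.34) * 1000 / (8.314 * 310))
Keq = 1.6819

1.6819


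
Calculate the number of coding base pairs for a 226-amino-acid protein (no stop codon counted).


Each amino acid = 1 codon = 3 bp
bp = 226 * 3 = 678 bp

678 bp


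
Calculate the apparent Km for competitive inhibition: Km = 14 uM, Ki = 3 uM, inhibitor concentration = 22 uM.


Km_app = Km * (1 + [I]/Ki)
Km_app = 14 * (1 + 22/3)
Km_app = 116.6667 uM

116.6667 uM


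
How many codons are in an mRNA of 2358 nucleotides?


codons = nucleotides / 3
codons = 2358 / 3 = 786

786


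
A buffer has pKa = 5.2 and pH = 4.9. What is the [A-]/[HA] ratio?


[A-]/[HA] = 10^(pH - pKa)
= 10^(4.9 - 5.2)
= 0.5012

0.5012


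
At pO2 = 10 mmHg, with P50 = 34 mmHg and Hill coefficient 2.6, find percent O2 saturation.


Y = pO2^n / (P50^n + pO2^n)
Y = 10^2.6 / (34^2.6 + 10^2.6)
Y = 3.99%

3.99%


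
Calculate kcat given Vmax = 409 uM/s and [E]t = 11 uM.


kcat = Vmax / [E]t
kcat = 409 / 11
kcat = 37.1818 s^-1

37.1818 s^-1


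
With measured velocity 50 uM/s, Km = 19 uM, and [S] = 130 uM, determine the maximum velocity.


Vmax = v * (Km + [S]) / [S]
Vmax = 50 * (19 + 130) / 130
Vmax = 57.3077 uM/s

57.3077 uM/s


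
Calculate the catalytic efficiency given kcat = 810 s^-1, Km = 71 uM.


Catalytic efficiency = kcat / Km
= 810 / 71
= 11.4085 uM^-1*s^-1

11.4085 uM^-1*s^-1


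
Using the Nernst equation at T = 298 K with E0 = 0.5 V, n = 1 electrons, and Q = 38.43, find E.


E = E0 - (RT/nF) * ln(Q)
E = 0.5 - (8.314 * 298 / (1 * 96485)) * ln(38.43)
E = 0.4063 V

0.4063 V


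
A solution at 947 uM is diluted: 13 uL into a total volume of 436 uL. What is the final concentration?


C2 = C1 * V1 / V2
C2 = 947 * 13 / 436
C2 = 28.2362 uM

28.2362 uM


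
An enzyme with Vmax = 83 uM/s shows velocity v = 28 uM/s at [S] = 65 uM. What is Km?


Km = [S] * (Vmax - v) / v
Km = 65 * (83 - 28) / 28
Km = 127.6786 uM

127.6786 uM


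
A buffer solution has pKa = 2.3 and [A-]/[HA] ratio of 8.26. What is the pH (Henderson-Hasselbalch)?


pH = pKa + log10([A-]/[HA])
pH = 2.3 + log10(8.26)
pH = 3.217

3.217


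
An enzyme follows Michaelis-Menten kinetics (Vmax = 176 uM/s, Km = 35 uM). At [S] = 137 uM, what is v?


v = Vmax * [S] / (Km + [S])
v = 176 * 137 / (35 + 137)
v = 140.186 uM/s

140.186 uM/s


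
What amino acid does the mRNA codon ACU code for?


Standard genetic code lookup.
Codon ACU -> Thr

Thr


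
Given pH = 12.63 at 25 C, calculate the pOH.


pOH = 14 - pH
pOH = 14 - 12.63
pOH = 1.37

1.37


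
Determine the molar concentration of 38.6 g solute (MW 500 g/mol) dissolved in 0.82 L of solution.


C = (mass / MW) / volume
C = (38.6 / 500) / 0.82
C = 0.0941 M

0.0941 M


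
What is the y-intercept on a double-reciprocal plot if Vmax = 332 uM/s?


y-intercept = 1/Vmax
= 1/332
= 0.003 s/uM

0.003 s/uM


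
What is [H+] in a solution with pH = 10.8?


[H+] = 10^(-pH)
[H+] = 10^(-10.8)
[H+] = 1.585e-11 M

1.585e-11 M


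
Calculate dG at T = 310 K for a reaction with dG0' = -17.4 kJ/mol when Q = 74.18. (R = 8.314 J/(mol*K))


dG = dG0' + RT * ln(Q) / 1000
dG = -17.4 + 8.314 * 310 * ln(74.18) / 1000
dG = -6.3007 kJ/mol

-6.3007 kJ/mol


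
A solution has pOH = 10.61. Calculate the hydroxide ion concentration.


[OH-] = 10^(-pOH)
[OH-] = 10^(-10.61)
[OH-] = 2.455e-11 M

2.455e-11 M


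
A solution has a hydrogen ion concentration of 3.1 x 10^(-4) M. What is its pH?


pH = -log10([H+])
pH = -log10(3.1 x 10^(-4))
pH = 3.5086

3.5086


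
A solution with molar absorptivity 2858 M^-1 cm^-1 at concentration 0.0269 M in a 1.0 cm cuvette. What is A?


A = epsilon * c * l
A = 2858 * 0.0269 * 1.0
A = 76.8802

76.8802


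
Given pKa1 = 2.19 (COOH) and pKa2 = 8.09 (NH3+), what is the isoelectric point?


pI = (pKa1 + pKa2) / 2
pI = (2.19 + 8.09) / 2
pI = 5.14

5.14


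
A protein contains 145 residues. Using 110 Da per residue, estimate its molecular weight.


MW = n_residues * 110 Da
MW = 145 * 110
MW = 15950 Da

15950 Da


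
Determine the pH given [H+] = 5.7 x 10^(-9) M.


pH = -log10([H+])
pH = -log10(5.7 x 10^(-9))
pH = 8.2441

8.2441


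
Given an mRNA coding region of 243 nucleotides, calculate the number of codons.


codons = nucleotides / 3
codons = 243 / 3 = 81

81


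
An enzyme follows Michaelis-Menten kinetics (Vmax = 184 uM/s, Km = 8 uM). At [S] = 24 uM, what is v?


v = Vmax * [S] / (Km + [S])
v = 184 * 24 / (8 + 24)
v = 138.0 uM/s

138.0 uM/s


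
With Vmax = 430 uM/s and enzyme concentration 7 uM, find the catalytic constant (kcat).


kcat = Vmax / [E]t
kcat = 430 / 7
kcat = 61.4286 s^-1

61.4286 s^-1


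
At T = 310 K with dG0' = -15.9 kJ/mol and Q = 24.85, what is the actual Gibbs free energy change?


dG = dG0' + RT * ln(Q) / 1000
dG = -15.9 + 8.314 * 310 * ln(24.85) / 1000
dG = -7.6194 kJ/mol

-7.6194 kJ/mol


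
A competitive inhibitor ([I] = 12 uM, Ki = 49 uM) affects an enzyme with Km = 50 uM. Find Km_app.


Km_app = Km * (1 + [I]/Ki)
Km_app = 50 * (1 + 12/49)
Km_app = 62.2449 uM

62.2449 uM


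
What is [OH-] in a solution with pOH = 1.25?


[OH-] = 10^(-pOH)
[OH-] = 10^(-1.25)
[OH-] = 0.0562 M

0.0562 M


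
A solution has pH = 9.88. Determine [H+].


[H+] = 10^(-pH)
[H+] = 10^(-9.88)
[H+] = 1.318e-10 M

1.318e-10 M


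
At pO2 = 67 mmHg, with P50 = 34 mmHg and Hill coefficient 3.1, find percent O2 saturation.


Y = pO2^n / (P50^n + pO2^n)
Y = 67^3.1 / (34^3.1 + 67^3.1)
Y = 89.12%

89.12%


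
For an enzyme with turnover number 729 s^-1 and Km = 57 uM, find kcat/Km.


Catalytic efficiency = kcat / Km
= 729 / 57
= 12.7895 uM^-1*s^-1

12.7895 uM^-1*s^-1


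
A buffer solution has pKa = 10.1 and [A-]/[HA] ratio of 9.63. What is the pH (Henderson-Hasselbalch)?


pH = pKa + log10([A-]/[HA])
pH = 10.1 + log10(9.63)
pH = 11.0836

11.0836


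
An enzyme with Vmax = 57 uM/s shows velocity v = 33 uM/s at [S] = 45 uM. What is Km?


Km = [S] * (Vmax - v) / v
Km = 45 * (57 - 33) / 33
Km = 32.7273 uM

32.7273 uM


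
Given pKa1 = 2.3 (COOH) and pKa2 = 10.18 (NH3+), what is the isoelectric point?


pI = (pKa1 + pKa2) / 2
pI = (2.3 + 10.18) / 2
pI = 6.24

6.24


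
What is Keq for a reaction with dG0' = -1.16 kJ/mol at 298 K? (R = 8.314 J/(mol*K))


Keq = exp(-dG0 * 1000 / (R * T))
Keq = exp(-(-1.16) * 1000 / (8.314 * 298))
Keq = 1.5971

1.5971


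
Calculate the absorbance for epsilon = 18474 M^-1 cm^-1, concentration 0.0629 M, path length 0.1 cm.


A = epsilon * c * l
A = 18474 * 0.0629 * 0.1
A = 116.2015

116.2015


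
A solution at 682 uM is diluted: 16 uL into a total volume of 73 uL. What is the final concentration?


C2 = C1 * V1 / V2
C2 = 682 * 16 / 73
C2 = 149.4795 uM

149.4795 uM


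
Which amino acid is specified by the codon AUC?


Standard genetic code lookup.
Codon AUC -> Ile

Ile


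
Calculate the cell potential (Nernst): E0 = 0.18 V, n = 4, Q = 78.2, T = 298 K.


E = E0 - (RT/nF) * ln(Q)
E = 0.18 - (8.314 * 298 / (4 * 96485)) * ln(78.2)
E = 0.152 V

0.152 V


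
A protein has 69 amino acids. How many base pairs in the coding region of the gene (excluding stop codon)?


Each amino acid = 1 codon = 3 bp
bp = 69 * 3 = 207 bp

207 bp


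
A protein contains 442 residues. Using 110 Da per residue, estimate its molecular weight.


MW = n_residues * 110 Da
MW = 442 * 110
MW = 48620 Da

48620 Da


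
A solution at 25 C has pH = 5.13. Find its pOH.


pOH = 14 - pH
pOH = 14 - 5.13
pOH = 8.87

8.87


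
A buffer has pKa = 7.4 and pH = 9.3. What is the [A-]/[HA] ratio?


[A-]/[HA] = 10^(pH - pKa)
= 10^(9.3 - 7.4)
= 79.4328

79.4328


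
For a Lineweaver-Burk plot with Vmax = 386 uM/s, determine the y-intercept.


y-intercept = 1/Vmax
= 1/386
= 0.0026 s/uM

0.0026 s/uM


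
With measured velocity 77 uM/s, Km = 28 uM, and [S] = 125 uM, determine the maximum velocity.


Vmax = v * (Km + [S]) / [S]
Vmax = 77 * (28 + 125) / 125
Vmax = 94.248 uM/s

94.248 uM/s


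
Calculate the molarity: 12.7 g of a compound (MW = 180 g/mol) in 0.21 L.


C = (mass / MW) / volume
C = (12.7 / 180) / 0.21
C = 0.336 M

0.336 M


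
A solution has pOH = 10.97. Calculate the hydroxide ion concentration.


[OH-] = 10^(-pOH)
[OH-] = 10^(-10.97)
[OH-] = 1.072e-11 M

1.072e-11 M


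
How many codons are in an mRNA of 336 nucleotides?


codons = nucleotides / 3
codons = 336 / 3 = 112

112


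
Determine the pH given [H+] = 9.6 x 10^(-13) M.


pH = -log10([H+])
pH = -log10(9.6 x 10^(-13))
pH = 12.0177

12.0177


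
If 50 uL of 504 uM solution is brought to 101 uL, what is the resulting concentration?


C2 = C1 * V1 / V2
C2 = 504 * 50 / 101
C2 = 249.505 uM

249.505 uM


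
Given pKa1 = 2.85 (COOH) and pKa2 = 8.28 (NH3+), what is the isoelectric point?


pI = (pKa1 + pKa2) / 2
pI = (2.85 + 8.28) / 2
pI = 5.565

5.565


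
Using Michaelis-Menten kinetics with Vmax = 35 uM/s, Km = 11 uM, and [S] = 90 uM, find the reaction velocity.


v = Vmax * [S] / (Km + [S])
v = 35 * 90 / (11 + 90)
v = 31.1881 uM/s

31.1881 uM/s


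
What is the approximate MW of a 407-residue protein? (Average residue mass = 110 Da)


MW = n_residues * 110 Da
MW = 407 * 110
MW = 44770 Da

44770 Da


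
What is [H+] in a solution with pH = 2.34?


[H+] = 10^(-pH)
[H+] = 10^(-2.34)
[H+] = 0.0046 M

0.0046 M


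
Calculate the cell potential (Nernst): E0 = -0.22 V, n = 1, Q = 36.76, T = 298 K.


E = E0 - (RT/nF) * ln(Q)
E = -0.22 - (8.314 * 298 / (1 * 96485)) * ln(36.76)
E = -0.3126 V

-0.3126 V


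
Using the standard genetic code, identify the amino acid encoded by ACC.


Standard genetic code lookup.
Codon ACC -> Thr

Thr


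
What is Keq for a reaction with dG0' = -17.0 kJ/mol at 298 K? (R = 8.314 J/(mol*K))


Keq = exp(-dG0 * 1000 / (R * T))
Keq = exp(-(-17.0) * 1000 / (8.314 * 298))
Keq = 954.852

954.852


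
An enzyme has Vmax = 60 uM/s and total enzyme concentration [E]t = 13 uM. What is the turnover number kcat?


kcat = Vmax / [E]t
kcat = 60 / 13
kcat = 4.6154 s^-1

4.6154 s^-1


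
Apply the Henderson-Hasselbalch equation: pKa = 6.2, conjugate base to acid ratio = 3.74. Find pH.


pH = pKa + log10([A-]/[HA])
pH = 6.2 + log10(3.74)
pH = 6.7729

6.7729


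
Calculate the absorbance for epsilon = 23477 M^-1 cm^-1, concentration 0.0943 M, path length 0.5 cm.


A = epsilon * c * l
A = 23477 * 0.0943 * 0.5
A = 1106.9406

1106.9406


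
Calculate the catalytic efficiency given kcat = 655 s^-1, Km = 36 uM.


Catalytic efficiency = kcat / Km
= 655 / 36
= 18.1944 uM^-1*s^-1

18.1944 uM^-1*s^-1


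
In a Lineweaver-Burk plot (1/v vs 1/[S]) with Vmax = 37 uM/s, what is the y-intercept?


y-intercept = 1/Vmax
= 1/37
= 0.027 s/uM

0.027 s/uM


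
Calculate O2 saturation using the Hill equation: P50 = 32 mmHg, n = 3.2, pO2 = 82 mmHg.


Y = pO2^n / (P50^n + pO2^n)
Y = 82^3.2 / (32^3.2 + 82^3.2)
Y = 95.31%

95.31%


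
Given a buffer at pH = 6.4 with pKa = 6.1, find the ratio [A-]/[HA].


[A-]/[HA] = 10^(pH - pKa)
= 10^(6.4 - 6.1)
= 1.9953

1.9953


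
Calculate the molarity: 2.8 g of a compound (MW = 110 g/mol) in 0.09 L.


C = (mass / MW) / volume
C = (2.8 / 110) / 0.09
C = 0.2828 M

0.2828 M


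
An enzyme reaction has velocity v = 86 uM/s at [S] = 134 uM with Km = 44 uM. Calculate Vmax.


Vmax = v * (Km + [S]) / [S]
Vmax = 86 * (44 + 134) / 134
Vmax = 114.2388 uM/s

114.2388 uM/s


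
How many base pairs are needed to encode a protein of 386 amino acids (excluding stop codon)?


Each amino acid = 1 codon = 3 bp
bp = 386 * 3 = 1158 bp

1158 bp


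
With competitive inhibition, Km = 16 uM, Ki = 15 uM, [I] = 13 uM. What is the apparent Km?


Km_app = Km * (1 + [I]/Ki)
Km_app = 16 * (1 + 13/15)
Km_app = 29.8667 uM

29.8667 uM


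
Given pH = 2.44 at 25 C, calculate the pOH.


pOH = 14 - pH
pOH = 14 - 2.44
pOH = 11.56

11.56


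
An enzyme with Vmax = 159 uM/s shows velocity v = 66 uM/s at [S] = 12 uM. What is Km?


Km = [S] * (Vmax - v) / v
Km = 12 * (159 - 66) / 66
Km = 16.9091 uM

16.9091 uM


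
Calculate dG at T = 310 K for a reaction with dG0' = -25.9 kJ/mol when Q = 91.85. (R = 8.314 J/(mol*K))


dG = dG0' + RT * ln(Q) / 1000
dG = -25.9 + 8.314 * 310 * ln(91.85) / 1000
dG = -14.25 kJ/mol

-14.25 kJ/mol


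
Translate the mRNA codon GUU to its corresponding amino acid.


Standard genetic code lookup.
Codon GUU -> Val

Val


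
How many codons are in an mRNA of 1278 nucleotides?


codons = nucleotides / 3
codons = 1278 / 3 = 426

426


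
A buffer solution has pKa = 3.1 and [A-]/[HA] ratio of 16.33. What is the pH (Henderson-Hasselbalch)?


pH = pKa + log10([A-]/[HA])
pH = 3.1 + log10(16.33)
pH = 4.313

4.313


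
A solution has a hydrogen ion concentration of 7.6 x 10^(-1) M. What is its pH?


pH = -log10([H+])
pH = -log10(7.6 x 10^(-1))
pH = 0.1192

0.1192


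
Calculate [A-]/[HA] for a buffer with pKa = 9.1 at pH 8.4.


[A-]/[HA] = 10^(pH - pKa)
= 10^(8.4 - 9.1)
= 0.1995

0.1995


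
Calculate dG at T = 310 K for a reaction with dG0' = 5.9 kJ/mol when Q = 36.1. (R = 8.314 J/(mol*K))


dG = dG0' + RT * ln(Q) / 1000
dG = 5.9 + 8.314 * 310 * ln(36.1) / 1000
dG = 15.1431 kJ/mol

15.1431 kJ/mol


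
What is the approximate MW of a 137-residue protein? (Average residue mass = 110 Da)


MW = n_residues * 110 Da
MW = 137 * 110
MW = 15070 Da

15070 Da


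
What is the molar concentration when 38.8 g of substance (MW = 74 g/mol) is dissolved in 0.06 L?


C = (mass / MW) / volume
C = (38.8 / 74) / 0.06
C = 8.7387 M

8.7387 M


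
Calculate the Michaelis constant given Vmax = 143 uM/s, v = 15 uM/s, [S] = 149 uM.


Km = [S] * (Vmax - v) / v
Km = 149 * (143 - 15) / 15
Km = 1271.4667 uM

1271.4667 uM


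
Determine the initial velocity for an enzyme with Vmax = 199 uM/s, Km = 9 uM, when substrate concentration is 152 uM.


v = Vmax * [S] / (Km + [S])
v = 199 * 152 / (9 + 152)
v = 187.8758 uM/s

187.8758 uM/s


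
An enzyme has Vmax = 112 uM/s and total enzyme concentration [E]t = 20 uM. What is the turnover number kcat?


kcat = Vmax / [E]t
kcat = 112 / 20
kcat = 5.6 s^-1

5.6 s^-1


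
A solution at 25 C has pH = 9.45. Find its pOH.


pOH = 14 - pH
pOH = 14 - 9.45
pOH = 4.55

4.55


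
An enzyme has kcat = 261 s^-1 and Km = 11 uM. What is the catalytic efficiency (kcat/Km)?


Catalytic efficiency = kcat / Km
= 261 / 11
= 23.7273 uM^-1*s^-1

23.7273 uM^-1*s^-1


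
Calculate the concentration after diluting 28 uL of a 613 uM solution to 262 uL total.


C2 = C1 * V1 / V2
C2 = 613 * 28 / 262
C2 = 65.5115 uM

65.5115 uM


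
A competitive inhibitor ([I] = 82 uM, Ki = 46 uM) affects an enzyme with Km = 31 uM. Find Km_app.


Km_app = Km * (1 + [I]/Ki)
Km_app = 31 * (1 + 82/46)
Km_app = 86.2609 uM

86.2609 uM


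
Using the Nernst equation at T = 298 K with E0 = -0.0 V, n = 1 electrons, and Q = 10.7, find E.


E = E0 - (RT/nF) * ln(Q)
E = -0.0 - (8.314 * 298 / (1 * 96485)) * ln(10.7)
E = -0.0609 V

-0.0609 V


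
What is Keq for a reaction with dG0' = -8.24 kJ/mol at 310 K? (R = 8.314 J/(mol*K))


Keq = exp(-dG0 * 1000 / (R * T))
Keq = exp(-(-8.24) * 1000 / (8.314 * 310))
Keq = 24.4614

24.4614


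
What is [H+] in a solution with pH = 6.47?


[H+] = 10^(-pH)
[H+] = 10^(-6.47)
[H+] = 3.388e-07 M

3.388e-07 M


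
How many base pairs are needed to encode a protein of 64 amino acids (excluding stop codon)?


Each amino acid = 1 codon = 3 bp
bp = 64 * 3 = 192 bp

192 bp


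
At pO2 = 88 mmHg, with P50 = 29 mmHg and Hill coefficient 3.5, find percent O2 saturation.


Y = pO2^n / (P50^n + pO2^n)
Y = 88^3.5 / (29^3.5 + 88^3.5)
Y = 97.99%

97.99%


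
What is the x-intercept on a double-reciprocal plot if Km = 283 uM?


x-intercept = -1/Km
= -1/283
= -0.0035 1/uM

-0.0035 1/uM


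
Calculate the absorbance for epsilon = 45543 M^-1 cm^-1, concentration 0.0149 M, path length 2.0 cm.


A = epsilon * c * l
A = 45543 * 0.0149 * 2.0
A = 1357.1814

1357.1814


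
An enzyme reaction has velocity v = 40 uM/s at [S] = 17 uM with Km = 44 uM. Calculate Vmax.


Vmax = v * (Km + [S]) / [S]
Vmax = 40 * (44 + 17) / 17
Vmax = 143.5294 uM/s

143.5294 uM/s


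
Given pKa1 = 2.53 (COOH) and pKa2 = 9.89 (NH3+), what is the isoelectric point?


pI = (pKa1 + pKa2) / 2
pI = (2.53 + 9.89) / 2
pI = 6.21

6.21


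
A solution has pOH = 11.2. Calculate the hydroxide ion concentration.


[OH-] = 10^(-pOH)
[OH-] = 10^(-11.2)
[OH-] = 6.310e-12 M

6.310e-12 M


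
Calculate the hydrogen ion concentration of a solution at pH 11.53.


[H+] = 10^(-pH)
[H+] = 10^(-11.53)
[H+] = 2.951e-12 M

2.951e-12 M


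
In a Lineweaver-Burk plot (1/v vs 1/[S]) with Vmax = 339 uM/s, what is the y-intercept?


y-intercept = 1/Vmax
= 1/339
= 0.0029 s/uM

0.0029 s/uM


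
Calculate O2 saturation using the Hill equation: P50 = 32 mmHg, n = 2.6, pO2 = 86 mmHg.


Y = pO2^n / (P50^n + pO2^n)
Y = 86^2.6 / (32^2.6 + 86^2.6)
Y = 92.89%

92.89%


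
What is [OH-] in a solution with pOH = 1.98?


[OH-] = 10^(-pOH)
[OH-] = 10^(-1.98)
[OH-] = 0.0105 M

0.0105 M


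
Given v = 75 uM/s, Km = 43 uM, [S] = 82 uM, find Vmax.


Vmax = v * (Km + [S]) / [S]
Vmax = 75 * (43 + 82) / 82
Vmax = 114.3293 uM/s

114.3293 uM/s


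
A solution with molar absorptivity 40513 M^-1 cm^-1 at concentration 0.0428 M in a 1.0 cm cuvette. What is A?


A = epsilon * c * l
A = 40513 * 0.0428 * 1.0
A = 1733.9564

1733.9564


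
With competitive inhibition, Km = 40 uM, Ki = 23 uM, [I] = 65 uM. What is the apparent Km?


Km_app = Km * (1 + [I]/Ki)
Km_app = 40 * (1 + 65/23)
Km_app = 153.0435 uM

153.0435 uM


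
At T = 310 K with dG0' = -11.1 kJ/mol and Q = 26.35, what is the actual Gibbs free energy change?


dG = dG0' + RT * ln(Q) / 1000
dG = -11.1 + 8.314 * 310 * ln(26.35) / 1000
dG = -2.6683 kJ/mol

-2.6683 kJ/mol


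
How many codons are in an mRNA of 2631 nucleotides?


codons = nucleotides / 3
codons = 2631 / 3 = 877

877


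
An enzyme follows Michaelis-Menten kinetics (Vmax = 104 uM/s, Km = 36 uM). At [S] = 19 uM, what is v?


v = Vmax * [S] / (Km + [S])
v = 104 * 19 / (36 + 19)
v = 35.9273 uM/s

35.9273 uM/s


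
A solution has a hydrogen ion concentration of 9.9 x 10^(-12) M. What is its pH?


pH = -log10([H+])
pH = -log10(9.9 x 10^(-12))
pH = 11.0044

11.0044


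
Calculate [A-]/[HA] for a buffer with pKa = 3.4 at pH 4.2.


[A-]/[HA] = 10^(pH - pKa)
= 10^(4.2 - 3.4)
= 6.3096

6.3096


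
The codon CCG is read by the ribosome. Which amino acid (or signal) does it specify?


Standard genetic code lookup.
Codon CCG -> Pro

Pro


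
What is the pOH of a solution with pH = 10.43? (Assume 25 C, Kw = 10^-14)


pOH = 14 - pH
pOH = 14 - 10.43
pOH = 3.57

3.57


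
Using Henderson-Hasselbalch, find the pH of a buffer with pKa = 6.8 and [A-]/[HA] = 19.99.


pH = pKa + log10([A-]/[HA])
pH = 6.8 + log10(19.99)
pH = 8.1008

8.1008


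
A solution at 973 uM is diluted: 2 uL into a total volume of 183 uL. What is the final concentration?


C2 = C1 * V1 / V2
C2 = 973 * 2 / 183
C2 = 10.6339 uM

10.6339 uM


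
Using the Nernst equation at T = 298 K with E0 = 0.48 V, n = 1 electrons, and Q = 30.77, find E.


E = E0 - (RT/nF) * ln(Q)
E = 0.48 - (8.314 * 298 / (1 * 96485)) * ln(30.77)
E = 0.392 V

0.392 V


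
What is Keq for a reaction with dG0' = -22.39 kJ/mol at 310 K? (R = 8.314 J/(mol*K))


Keq = exp(-dG0 * 1000 / (R * T))
Keq = exp(-(-22.39) * 1000 / (8.314 * 310))
Keq = 5926.868

5926.868


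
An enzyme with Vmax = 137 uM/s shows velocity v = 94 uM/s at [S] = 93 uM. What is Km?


Km = [S] * (Vmax - v) / v
Km = 93 * (137 - 94) / 94
Km = 42.5426 uM

42.5426 uM


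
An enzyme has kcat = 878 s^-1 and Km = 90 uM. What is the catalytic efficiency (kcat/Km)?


Catalytic efficiency = kcat / Km
= 878 / 90
= 9.7556 uM^-1*s^-1

9.7556 uM^-1*s^-1


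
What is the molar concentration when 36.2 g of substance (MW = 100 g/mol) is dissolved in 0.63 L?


C = (mass / MW) / volume
C = (36.2 / 100) / 0.63
C = 0.5746 M

0.5746 M


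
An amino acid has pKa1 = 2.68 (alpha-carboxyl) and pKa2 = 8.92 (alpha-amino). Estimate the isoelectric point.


pI = (pKa1 + pKa2) / 2
pI = (2.68 + 8.92) / 2
pI = 5.8

5.8


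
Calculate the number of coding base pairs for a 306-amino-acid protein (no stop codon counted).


Each amino acid = 1 codon = 3 bp
bp = 306 * 3 = 918 bp

918 bp
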